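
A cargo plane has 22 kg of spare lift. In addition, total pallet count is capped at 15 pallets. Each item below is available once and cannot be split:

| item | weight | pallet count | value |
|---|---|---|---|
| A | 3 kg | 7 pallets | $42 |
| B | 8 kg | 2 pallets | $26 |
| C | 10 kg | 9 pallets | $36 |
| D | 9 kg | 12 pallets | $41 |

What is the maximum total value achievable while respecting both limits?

Feasible sets respecting both limits:
- A+B: weight 11, pallet count 9, value 68
- B+D: weight 17, pallet count 14, value 67
- B+C: weight 18, pallet count 11, value 62
Best: $68.

$68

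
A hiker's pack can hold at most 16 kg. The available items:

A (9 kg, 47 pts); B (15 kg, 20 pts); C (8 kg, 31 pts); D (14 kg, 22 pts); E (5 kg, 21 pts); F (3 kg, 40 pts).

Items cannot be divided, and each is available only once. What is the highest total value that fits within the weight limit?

92 pts

This is a 0/1 knapsack; check combinations near the capacity.
- C+E+F: weight 8+5+3=16, value 31+21+40=92
- A+F: weight 9+3=12, value 47+40=87
- C+F: weight 8+3=11, value 31+40=71
- A+E: weight 9+5=14, value 47+21=68
Best: 92 pts.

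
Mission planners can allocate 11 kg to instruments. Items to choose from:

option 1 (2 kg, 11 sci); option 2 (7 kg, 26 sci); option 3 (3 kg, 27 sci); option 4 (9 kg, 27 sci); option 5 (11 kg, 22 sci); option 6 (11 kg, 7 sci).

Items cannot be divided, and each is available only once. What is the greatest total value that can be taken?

Check high-value combinations within 11 kg:
- option 2+option 3: mass 7+3=10, value 26+27=53
- option 1+option 3: mass 2+3=5, value 11+27=38
- option 1+option 4: mass 2+9=11, value 11+27=38
- option 1+option 2: mass 2+7=9, value 11+26=37
- option 3: mass 3, value 27
Best: 53 sci.

53 sci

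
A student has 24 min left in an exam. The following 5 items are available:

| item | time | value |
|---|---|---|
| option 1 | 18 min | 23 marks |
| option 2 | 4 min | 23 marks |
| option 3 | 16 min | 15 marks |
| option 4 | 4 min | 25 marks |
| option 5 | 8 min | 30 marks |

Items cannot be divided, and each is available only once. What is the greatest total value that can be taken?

Check high-value combinations within 24 min:
- option 2+option 4+option 5: time 4+4+8=16, value 23+25+30=78
- option 2+option 3+option 4: time 4+16+4=24, value 23+15+25=63
- option 4+option 5: time 4+8=12, value 25+30=55
Best: 78 marks.

78 marks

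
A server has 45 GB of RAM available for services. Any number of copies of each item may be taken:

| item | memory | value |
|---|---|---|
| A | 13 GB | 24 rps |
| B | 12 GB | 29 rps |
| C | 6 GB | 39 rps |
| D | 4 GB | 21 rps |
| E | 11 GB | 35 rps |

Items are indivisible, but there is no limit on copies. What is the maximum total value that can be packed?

Best value-per-unit is C at 39/6; filling with it alone gives 7×39 = 273.
Optimal mix: 6×C + 2×D → memory 44, value 276.

276 rps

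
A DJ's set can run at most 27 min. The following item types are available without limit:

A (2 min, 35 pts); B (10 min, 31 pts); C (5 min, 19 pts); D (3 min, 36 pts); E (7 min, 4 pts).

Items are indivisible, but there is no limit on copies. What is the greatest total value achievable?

Best value-per-unit is A at 35/2; filling with it alone gives 13×35 = 455.
Optimal mix: 12×A + 1×D → duration 27, value 456.

456 pts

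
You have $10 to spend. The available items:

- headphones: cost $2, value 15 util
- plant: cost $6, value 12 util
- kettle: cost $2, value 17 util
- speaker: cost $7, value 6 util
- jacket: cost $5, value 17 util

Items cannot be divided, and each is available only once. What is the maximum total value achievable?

Check high-value combinations within $10:
- headphones+kettle+jacket: cost 2+2+5=9, value 15+17+17=49
- headphones+plant+kettle: cost 2+6+2=10, value 15+12+17=44
- kettle+jacket: cost 2+5=7, value 17+17=34
Best: 49 util.

49 util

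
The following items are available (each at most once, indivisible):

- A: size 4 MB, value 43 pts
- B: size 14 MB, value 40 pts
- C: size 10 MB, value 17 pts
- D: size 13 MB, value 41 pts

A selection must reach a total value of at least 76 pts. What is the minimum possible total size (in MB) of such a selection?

Subsets with value ≥ 76, sorted by total size:
- A+D: size 17, value 84
- A+B: size 18, value 83
- A+C+D: size 27, value 101
Minimum size: 17 MB.

17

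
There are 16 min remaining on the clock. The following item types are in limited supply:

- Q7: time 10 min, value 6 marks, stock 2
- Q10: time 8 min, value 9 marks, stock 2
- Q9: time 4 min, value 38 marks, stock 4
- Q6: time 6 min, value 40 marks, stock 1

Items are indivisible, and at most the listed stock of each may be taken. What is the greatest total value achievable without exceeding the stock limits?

Best selections within time 16 and stock limits:
- 4×Q9: time 16, value 152
- 2×Q9 + 1×Q6: time 14, value 116
Best: 152 marks.

152 marks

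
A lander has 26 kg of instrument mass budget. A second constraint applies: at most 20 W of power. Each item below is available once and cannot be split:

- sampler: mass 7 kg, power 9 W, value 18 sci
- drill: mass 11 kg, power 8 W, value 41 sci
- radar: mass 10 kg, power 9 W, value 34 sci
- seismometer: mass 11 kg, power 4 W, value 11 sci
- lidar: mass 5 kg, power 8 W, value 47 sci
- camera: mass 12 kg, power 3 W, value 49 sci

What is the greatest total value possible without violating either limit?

114 sci

Feasible sets respecting both limits:
- sampler+lidar+camera: mass 24, power 20, value 114
- lidar+camera: mass 17, power 11, value 96
- drill+camera: mass 23, power 11, value 90
Best: 114 sci.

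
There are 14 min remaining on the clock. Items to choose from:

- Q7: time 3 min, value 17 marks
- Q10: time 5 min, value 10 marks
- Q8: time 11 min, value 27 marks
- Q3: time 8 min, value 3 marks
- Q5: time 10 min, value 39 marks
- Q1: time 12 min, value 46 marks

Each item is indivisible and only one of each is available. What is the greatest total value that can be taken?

56 marks

Check high-value combinations within 14 min:
- Q7+Q5: time 3+10=13, value 17+39=56
- Q1: time 12, value 46
- Q7+Q8: time 3+11=14, value 17+27=44
- Q5: time 10, value 39
Best: 56 marks.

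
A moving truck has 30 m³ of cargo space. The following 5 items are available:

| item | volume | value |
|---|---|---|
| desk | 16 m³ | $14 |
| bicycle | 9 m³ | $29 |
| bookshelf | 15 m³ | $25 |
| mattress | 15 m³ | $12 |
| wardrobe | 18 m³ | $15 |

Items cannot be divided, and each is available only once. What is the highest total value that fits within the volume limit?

This is a 0/1 knapsack; check combinations near the capacity.
- bicycle+bookshelf: volume 9+15=24, value 29+25=54
- bicycle+wardrobe: volume 9+18=27, value 29+15=44
- desk+bicycle: volume 16+9=25, value 14+29=43
- bicycle+mattress: volume 9+15=24, value 29+12=41
- bookshelf+mattress: volume 15+15=30, value 25+12=37
Best: $54.

$54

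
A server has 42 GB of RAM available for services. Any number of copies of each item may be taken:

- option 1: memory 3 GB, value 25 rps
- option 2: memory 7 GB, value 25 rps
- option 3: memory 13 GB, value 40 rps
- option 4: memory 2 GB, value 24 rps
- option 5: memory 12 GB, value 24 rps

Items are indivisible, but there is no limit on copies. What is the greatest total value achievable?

Best value-per-unit is option 4 at 24/2, and filling with it alone uses memory 21×2=42. No mix of the others beats 21×24 = 504.

504 rps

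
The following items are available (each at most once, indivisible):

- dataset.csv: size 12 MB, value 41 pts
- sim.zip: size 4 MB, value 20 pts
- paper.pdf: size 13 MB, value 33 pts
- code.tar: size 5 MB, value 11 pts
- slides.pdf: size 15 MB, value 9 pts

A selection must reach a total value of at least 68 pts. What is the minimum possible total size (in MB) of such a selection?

21

Subsets with value ≥ 68, sorted by total size:
- dataset.csv+sim.zip+code.tar: size 21, value 72
- dataset.csv+paper.pdf: size 25, value 74
- dataset.csv+sim.zip+paper.pdf: size 29, value 94
Minimum size: 21 MB.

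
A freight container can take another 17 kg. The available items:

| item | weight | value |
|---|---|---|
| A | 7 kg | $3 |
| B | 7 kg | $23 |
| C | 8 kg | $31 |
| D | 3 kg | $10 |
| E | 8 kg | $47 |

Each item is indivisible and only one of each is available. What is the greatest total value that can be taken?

Check high-value combinations within 17 kg:
- C+E: weight 8+8=16, value 31+47=78
- B+E: weight 7+8=15, value 23+47=70
- D+E: weight 3+8=11, value 10+47=57
- B+C: weight 7+8=15, value 23+31=54
- A+E: weight 7+8=15, value 3+47=50
Best: $78.

$78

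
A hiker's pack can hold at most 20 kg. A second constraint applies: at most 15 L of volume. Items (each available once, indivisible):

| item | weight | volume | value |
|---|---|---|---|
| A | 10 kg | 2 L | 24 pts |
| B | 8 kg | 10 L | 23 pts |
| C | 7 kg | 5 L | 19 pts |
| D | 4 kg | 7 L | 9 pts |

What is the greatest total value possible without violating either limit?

Feasible sets respecting both limits:
- A+B: weight 18, volume 12, value 47
- A+C: weight 17, volume 7, value 43
- B+C: weight 15, volume 15, value 42
- A+D: weight 14, volume 9, value 33
Best: 47 pts.

47 pts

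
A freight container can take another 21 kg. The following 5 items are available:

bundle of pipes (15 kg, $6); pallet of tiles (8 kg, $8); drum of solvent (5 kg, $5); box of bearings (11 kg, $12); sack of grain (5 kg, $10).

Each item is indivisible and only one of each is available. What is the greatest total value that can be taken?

This is a 0/1 knapsack; check combinations near the capacity.
- drum of solvent+box of bearings+sack of grain: weight 5+11+5=21, value 5+12+10=27
- pallet of tiles+drum of solvent+sack of grain: weight 8+5+5=18, value 8+5+10=23
- box of bearings+sack of grain: weight 11+5=16, value 12+10=22
- pallet of tiles+box of bearings: weight 8+11=19, value 8+12=20
- pallet of tiles+sack of grain: weight 8+5=13, value 8+10=18
Best: $27.

$27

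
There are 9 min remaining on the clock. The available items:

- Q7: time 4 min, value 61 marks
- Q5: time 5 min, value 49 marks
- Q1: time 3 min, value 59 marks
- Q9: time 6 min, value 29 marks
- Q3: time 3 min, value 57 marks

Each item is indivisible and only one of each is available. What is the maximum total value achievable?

Check high-value combinations within 9 min:
- Q7+Q1: time 4+3=7, value 61+59=120
- Q7+Q3: time 4+3=7, value 61+57=118
- Q1+Q3: time 3+3=6, value 59+57=116
- Q7+Q5: time 4+5=9, value 61+49=110
Best: 120 marks.

120 marks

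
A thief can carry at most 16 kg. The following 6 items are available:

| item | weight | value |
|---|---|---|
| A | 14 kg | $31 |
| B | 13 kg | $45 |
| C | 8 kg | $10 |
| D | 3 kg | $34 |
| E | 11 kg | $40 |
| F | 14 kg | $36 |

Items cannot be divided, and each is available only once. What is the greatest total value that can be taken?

$79

Check high-value combinations within 16 kg:
- B+D: weight 13+3=16, value 45+34=79
- D+E: weight 3+11=14, value 34+40=74
- B: weight 13, value 45
Best: $79.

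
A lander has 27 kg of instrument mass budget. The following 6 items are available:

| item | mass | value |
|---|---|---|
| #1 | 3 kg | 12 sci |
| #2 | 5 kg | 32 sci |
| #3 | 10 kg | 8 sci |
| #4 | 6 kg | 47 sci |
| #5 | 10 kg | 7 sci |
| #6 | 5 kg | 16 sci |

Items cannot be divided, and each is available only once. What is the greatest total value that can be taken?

107 sci

Check high-value combinations within 27 kg:
- #1+#2+#4+#6: mass 3+5+6+5=19, value 12+32+47+16=107
- #2+#3+#4+#6: mass 5+10+6+5=26, value 32+8+47+16=103
- #2+#4+#5+#6: mass 5+6+10+5=26, value 32+47+7+16=102
Best: 107 sci.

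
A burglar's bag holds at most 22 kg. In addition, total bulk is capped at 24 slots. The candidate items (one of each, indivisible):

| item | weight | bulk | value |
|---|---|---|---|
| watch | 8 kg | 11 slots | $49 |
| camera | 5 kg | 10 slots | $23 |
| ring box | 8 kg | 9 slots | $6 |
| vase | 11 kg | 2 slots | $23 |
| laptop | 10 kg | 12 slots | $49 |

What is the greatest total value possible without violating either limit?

Feasible sets respecting both limits:
- watch+laptop: weight 18, bulk 23, value 98
- watch+camera: weight 13, bulk 21, value 72
- watch+vase: weight 19, bulk 13, value 72
Best: $98.

$98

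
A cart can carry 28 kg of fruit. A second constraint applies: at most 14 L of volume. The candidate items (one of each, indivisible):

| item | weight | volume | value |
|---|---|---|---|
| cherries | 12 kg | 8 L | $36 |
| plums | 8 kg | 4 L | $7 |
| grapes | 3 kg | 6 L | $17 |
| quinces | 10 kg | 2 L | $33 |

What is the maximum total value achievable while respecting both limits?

Feasible sets respecting both limits:
- cherries+quinces: weight 22, volume 10, value 69
- plums+grapes+quinces: weight 21, volume 12, value 57
- cherries+grapes: weight 15, volume 14, value 53
Best: $69.

$69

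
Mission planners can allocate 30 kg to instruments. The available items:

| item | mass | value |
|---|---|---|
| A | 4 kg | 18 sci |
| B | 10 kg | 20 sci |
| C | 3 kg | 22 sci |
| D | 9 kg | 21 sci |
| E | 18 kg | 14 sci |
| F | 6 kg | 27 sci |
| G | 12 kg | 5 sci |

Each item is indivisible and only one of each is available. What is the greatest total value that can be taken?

90 sci

Check high-value combinations within 30 kg:
- B+C+D+F: mass 10+3+9+6=28, value 20+22+21+27=90
- A+C+D+F: mass 4+3+9+6=22, value 18+22+21+27=88
- A+B+C+F: mass 4+10+3+6=23, value 18+20+22+27=87
- A+B+D+F: mass 4+10+9+6=29, value 18+20+21+27=86
Best: 90 sci.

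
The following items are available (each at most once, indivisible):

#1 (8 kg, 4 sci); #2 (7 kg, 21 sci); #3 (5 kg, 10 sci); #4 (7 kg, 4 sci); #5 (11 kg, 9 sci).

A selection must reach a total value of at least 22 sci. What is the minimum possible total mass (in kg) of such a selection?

12

Subsets with value ≥ 22, sorted by total mass:
- #2+#3: mass 12, value 31
- #2+#4: mass 14, value 25
- #1+#2: mass 15, value 25
Minimum mass: 12 kg.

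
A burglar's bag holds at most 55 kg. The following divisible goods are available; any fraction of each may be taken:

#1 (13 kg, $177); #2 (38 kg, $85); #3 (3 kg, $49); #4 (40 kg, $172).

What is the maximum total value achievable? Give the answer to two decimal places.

Take in order of value per unit:
- #3 (49/3 per unit): all 3 → value 49, running total 49.00
- #1 (177/13 per unit): all 13 → value 177, running total 226.00
- #4 (172/40 per unit): 39 of 40 → value 39×172/40 = 167.7000, running total 393.70
Total 393.70.

393.70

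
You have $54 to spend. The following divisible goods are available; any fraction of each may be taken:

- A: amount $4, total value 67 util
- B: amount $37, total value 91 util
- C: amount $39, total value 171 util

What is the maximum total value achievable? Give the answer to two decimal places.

265.05

Take in order of value per unit:
- A (67/4 per unit): all 4 → value 67, running total 67.00
- C (171/39 per unit): all 39 → value 171, running total 238.00
- B (91/37 per unit): 11 of 37 → value 11×91/37 = 27.0541, running total 265.05
Total 265.05.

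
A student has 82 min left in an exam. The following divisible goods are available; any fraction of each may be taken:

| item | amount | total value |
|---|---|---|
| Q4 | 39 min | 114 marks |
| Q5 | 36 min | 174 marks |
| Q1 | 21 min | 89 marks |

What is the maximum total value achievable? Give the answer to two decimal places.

336.08

Take in order of value per unit:
- Q5 (174/36 per unit): all 36 → value 174, running total 174.00
- Q1 (89/21 per unit): all 21 → value 89, running total 263.00
- Q4 (114/39 per unit): 25 of 39 → value 25×114/39 = 73.0769, running total 336.08
Total 336.08.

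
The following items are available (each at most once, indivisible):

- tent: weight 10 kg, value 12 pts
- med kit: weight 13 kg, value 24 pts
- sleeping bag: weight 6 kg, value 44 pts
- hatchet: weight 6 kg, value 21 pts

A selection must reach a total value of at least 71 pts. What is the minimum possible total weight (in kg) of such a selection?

22

Subsets with value ≥ 71, sorted by total weight:
- tent+sleeping bag+hatchet: weight 22, value 77
- med kit+sleeping bag+hatchet: weight 25, value 89
Minimum weight: 22 kg.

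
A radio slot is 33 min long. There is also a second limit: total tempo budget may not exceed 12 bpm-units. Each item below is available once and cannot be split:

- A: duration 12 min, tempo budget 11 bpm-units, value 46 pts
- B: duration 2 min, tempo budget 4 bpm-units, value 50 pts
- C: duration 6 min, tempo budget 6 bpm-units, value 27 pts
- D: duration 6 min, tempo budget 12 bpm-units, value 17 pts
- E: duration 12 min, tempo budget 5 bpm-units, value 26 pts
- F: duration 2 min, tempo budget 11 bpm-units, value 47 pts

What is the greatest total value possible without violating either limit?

Feasible sets respecting both limits:
- B+C: duration 8, tempo budget 10, value 77
- B+E: duration 14, tempo budget 9, value 76
- C+E: duration 18, tempo budget 11, value 53
- B: duration 2, tempo budget 4, value 50
Best: 77 pts.

77 pts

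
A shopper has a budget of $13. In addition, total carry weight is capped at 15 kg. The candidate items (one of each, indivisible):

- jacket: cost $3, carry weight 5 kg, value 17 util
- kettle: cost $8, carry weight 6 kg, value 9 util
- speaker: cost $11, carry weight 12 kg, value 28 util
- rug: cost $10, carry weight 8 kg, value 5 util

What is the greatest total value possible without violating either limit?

Feasible sets respecting both limits:
- speaker: cost 11, carry weight 12, value 28
- jacket+kettle: cost 11, carry weight 11, value 26
- jacket+rug: cost 13, carry weight 13, value 22
Best: 28 util.

28 util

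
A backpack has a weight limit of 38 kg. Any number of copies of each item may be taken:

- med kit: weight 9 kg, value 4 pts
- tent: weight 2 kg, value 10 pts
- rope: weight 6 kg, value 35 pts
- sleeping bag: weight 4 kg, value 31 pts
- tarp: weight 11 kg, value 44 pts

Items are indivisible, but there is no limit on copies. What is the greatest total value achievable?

Best value-per-unit is sleeping bag at 31/4; filling with it alone gives 9×31 = 279.
Optimal mix: 1×tent + 9×sleeping bag → weight 38, value 289.

289 pts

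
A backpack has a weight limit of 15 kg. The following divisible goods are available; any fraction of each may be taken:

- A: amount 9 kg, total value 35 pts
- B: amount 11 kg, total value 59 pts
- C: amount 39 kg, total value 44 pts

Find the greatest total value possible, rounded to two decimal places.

Take in order of value per unit:
- B (59/11 per unit): all 11 → value 59, running total 59.00
- A (35/9 per unit): 4 of 9 → value 4×35/9 = 15.5556, running total 74.56
Total 74.56.

74.56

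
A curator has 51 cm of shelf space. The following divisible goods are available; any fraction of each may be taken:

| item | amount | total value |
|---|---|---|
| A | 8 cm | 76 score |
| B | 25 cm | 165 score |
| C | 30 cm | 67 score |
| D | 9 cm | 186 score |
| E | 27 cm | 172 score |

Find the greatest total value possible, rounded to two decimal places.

484.33

Take in order of value per unit:
- D (186/9 per unit): all 9 → value 186, running total 186.00
- A (76/8 per unit): all 8 → value 76, running total 262.00
- B (165/25 per unit): all 25 → value 165, running total 427.00
- E (172/27 per unit): 9 of 27 → value 9×172/27 = 57.3333, running total 484.33
Total 484.33.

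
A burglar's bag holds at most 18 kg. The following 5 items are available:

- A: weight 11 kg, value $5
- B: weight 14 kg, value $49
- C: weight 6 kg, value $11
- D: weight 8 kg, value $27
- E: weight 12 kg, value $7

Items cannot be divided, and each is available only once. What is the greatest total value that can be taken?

Check high-value combinations within 18 kg:
- B: weight 14, value 49
- C+D: weight 6+8=14, value 11+27=38
- D: weight 8, value 27
- C+E: weight 6+12=18, value 11+7=18
- A+C: weight 11+6=17, value 5+11=16
Best: $49.

$49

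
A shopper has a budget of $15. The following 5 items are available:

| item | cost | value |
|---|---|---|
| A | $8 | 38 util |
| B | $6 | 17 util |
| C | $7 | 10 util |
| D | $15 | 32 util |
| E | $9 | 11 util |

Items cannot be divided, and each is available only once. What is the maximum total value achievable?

Check high-value combinations within $15:
- A+B: cost 8+6=14, value 38+17=55
- A+C: cost 8+7=15, value 38+10=48
- A: cost 8, value 38
- D: cost 15, value 32
- B+E: cost 6+9=15, value 17+11=28
Best: 55 util.

55 util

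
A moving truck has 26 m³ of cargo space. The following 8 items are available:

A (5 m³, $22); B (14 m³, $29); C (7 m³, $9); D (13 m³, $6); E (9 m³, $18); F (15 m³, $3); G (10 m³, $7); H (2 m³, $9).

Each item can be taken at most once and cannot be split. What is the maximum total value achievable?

This is a 0/1 knapsack; check combinations near the capacity.
- A+B+H: volume 5+14+2=21, value 22+29+9=60
- A+B+C: volume 5+14+7=26, value 22+29+9=60
- A+C+E+H: volume 5+7+9+2=23, value 22+9+18+9=58
Best: $60.

$60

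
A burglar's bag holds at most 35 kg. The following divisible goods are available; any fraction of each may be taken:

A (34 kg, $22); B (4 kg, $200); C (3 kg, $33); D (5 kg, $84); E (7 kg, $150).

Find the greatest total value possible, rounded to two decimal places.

Take in order of value per unit:
- B (200/4 per unit): all 4 → value 200, running total 200.00
- E (150/7 per unit): all 7 → value 150, running total 350.00
- D (84/5 per unit): all 5 → value 84, running total 434.00
- C (33/3 per unit): all 3 → value 33, running total 467.00
- A (22/34 per unit): 16 of 34 → value 16×22/34 = 10.3529, running total 477.35
Total 477.35.

477.35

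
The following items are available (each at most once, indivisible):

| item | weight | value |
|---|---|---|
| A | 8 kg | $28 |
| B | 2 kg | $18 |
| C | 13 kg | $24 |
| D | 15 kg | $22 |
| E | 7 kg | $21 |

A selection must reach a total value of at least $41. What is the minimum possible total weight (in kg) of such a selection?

Subsets with value ≥ 41, sorted by total weight:
- A+B: weight 10, value 46
- A+E: weight 15, value 49
Minimum weight: 10 kg.

10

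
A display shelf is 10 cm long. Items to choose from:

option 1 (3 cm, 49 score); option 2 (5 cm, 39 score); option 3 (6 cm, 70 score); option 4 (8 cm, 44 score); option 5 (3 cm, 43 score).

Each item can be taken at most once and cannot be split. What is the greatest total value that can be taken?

119 score

Check high-value combinations within 10 cm:
- option 1+option 3: length 3+6=9, value 49+70=119
- option 3+option 5: length 6+3=9, value 70+43=113
- option 1+option 5: length 3+3=6, value 49+43=92
- option 1+option 2: length 3+5=8, value 49+39=88
- option 2+option 5: length 5+3=8, value 39+43=82
Best: 119 score.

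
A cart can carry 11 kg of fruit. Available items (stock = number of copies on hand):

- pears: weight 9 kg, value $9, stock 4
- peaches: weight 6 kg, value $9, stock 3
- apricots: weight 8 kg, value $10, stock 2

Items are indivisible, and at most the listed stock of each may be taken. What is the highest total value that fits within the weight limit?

Top feasible selections:
- 1×apricots: weight 8, value 10
- 1×peaches: weight 6, value 9
Best: $10.

$10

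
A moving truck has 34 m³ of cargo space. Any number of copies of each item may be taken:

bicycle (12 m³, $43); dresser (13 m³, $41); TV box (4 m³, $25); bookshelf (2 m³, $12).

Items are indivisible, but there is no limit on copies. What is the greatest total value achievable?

Best value-per-unit is TV box at 25/4; filling with it alone gives 8×25 = 200.
Optimal mix: 8×TV box + 1×bookshelf → volume 34, value 212.

$212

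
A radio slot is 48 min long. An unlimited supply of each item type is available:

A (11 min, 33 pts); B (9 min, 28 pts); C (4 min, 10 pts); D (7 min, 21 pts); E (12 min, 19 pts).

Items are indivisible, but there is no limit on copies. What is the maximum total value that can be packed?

147 pts

Best value-per-unit is B at 28/9; filling with it alone gives 5×28 = 140.
Optimal mix: 3×B + 3×D → duration 48, value 147.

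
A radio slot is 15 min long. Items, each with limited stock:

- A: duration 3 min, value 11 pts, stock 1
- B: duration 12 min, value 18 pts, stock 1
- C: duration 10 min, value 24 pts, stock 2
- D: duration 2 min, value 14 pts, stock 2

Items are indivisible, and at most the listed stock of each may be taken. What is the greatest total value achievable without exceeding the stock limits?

52 pts

Best selections within duration 15 and stock limits:
- 1×C + 2×D: duration 14, value 52
- 1×A + 1×C + 1×D: duration 15, value 49
Best: 52 pts.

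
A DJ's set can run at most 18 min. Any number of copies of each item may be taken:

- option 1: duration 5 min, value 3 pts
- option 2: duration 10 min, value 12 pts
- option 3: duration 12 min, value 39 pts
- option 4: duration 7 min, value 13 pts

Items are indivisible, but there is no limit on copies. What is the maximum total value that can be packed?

Best value-per-unit is option 3 at 39/12; filling with it alone gives 1×39 = 39.
Optimal mix: 1×option 1 + 1×option 3 → duration 17, value 42.

42 pts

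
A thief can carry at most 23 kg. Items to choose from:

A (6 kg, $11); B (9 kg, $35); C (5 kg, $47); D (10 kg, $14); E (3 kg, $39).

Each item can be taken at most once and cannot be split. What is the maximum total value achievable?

$132

Check high-value combinations within 23 kg:
- A+B+C+E: weight 6+9+5+3=23, value 11+35+47+39=132
- B+C+E: weight 9+5+3=17, value 35+47+39=121
- C+D+E: weight 5+10+3=18, value 47+14+39=100
Best: $132.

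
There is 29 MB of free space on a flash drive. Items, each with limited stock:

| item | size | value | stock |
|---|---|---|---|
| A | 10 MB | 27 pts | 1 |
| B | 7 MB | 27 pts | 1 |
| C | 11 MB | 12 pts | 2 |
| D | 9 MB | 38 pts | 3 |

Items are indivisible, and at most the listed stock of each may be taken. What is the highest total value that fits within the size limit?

Top feasible selections:
- 3×D: size 27, value 114
- 1×B + 2×D: size 25, value 103
- 1×A + 2×D: size 28, value 103
Best: 114 pts.

114 pts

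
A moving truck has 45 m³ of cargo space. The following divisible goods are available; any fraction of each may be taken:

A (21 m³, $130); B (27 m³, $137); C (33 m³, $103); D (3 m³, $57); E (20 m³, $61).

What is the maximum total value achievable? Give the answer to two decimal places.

293.56

Take in order of value per unit:
- D (57/3 per unit): all 3 → value 57, running total 57.00
- A (130/21 per unit): all 21 → value 130, running total 187.00
- B (137/27 per unit): 21 of 27 → value 21×137/27 = 106.5556, running total 293.56
Total 293.56.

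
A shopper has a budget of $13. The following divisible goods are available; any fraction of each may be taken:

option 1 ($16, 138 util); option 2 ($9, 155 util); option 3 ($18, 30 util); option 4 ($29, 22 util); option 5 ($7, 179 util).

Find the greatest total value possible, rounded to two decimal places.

Take in order of value per unit:
- option 5 (179/7 per unit): all 7 → value 179, running total 179.00
- option 2 (155/9 per unit): 6 of 9 → value 6×155/9 = 103.3333, running total 282.33
Total 282.33.

282.33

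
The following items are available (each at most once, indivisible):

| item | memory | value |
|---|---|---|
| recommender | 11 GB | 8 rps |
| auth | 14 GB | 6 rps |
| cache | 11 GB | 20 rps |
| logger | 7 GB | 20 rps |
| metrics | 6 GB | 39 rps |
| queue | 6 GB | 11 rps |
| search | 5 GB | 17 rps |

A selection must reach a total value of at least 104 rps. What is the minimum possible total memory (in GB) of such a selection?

Subsets with value ≥ 104, sorted by total memory:
- cache+logger+metrics+queue+search: memory 35, value 107
- recommender+cache+logger+metrics+search: memory 40, value 104
Minimum memory: 35 GB.

35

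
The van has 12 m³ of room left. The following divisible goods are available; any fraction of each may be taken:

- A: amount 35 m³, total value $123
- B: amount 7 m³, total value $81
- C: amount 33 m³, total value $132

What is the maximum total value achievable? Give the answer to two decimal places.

101.00

Take in order of value per unit:
- B (81/7 per unit): all 7 → value 81, running total 81.00
- C (132/33 per unit): 5 of 33 → value 5×132/33 = 20.0000, running total 101.00
Total 101.00.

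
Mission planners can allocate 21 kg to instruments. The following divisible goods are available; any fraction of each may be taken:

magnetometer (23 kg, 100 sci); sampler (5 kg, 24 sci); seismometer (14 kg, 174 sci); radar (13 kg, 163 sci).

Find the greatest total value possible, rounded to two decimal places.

262.43

Take in order of value per unit:
- radar (163/13 per unit): all 13 → value 163, running total 163.00
- seismometer (174/14 per unit): 8 of 14 → value 8×174/14 = 99.4286, running total 262.43
Total 262.43.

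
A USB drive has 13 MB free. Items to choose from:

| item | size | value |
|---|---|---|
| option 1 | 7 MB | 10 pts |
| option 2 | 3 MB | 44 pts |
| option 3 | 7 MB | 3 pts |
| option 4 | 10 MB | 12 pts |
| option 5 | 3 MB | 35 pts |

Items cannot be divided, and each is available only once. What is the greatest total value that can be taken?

89 pts

Check high-value combinations within 13 MB:
- option 1+option 2+option 5: size 7+3+3=13, value 10+44+35=89
- option 2+option 3+option 5: size 3+7+3=13, value 44+3+35=82
- option 2+option 5: size 3+3=6, value 44+35=79
Best: 89 pts.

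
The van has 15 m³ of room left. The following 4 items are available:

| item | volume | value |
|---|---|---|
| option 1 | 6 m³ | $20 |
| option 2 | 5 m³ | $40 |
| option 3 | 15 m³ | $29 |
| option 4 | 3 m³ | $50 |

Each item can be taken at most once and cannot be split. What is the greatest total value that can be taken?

$110

Check high-value combinations within 15 m³:
- option 1+option 2+option 4: volume 6+5+3=14, value 20+40+50=110
- option 2+option 4: volume 5+3=8, value 40+50=90
- option 1+option 4: volume 6+3=9, value 20+50=70
- option 1+option 2: volume 6+5=11, value 20+40=60
- option 4: volume 3, value 50
Best: $110.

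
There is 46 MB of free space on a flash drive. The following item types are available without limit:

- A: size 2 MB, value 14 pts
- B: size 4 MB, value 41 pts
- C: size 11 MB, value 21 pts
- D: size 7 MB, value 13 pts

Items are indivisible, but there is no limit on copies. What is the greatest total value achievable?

465 pts

Best value-per-unit is B at 41/4; filling with it alone gives 11×41 = 451.
Optimal mix: 1×A + 11×B → size 46, value 465.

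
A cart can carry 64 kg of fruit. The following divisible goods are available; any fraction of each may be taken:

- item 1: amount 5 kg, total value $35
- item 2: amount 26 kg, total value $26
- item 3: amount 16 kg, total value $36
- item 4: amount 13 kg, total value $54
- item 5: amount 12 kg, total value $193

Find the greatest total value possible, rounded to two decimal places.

336.00

Take in order of value per unit:
- item 5 (193/12 per unit): all 12 → value 193, running total 193.00
- item 1 (35/5 per unit): all 5 → value 35, running total 228.00
- item 4 (54/13 per unit): all 13 → value 54, running total 282.00
- item 3 (36/16 per unit): all 16 → value 36, running total 318.00
- item 2 (26/26 per unit): 18 of 26 → value 18×26/26 = 18.0000, running total 336.00
Total 336.00.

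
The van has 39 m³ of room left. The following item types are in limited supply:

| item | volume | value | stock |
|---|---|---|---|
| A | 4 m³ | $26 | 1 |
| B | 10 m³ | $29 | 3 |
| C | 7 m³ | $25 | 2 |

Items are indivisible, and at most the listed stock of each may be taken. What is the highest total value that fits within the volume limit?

Top feasible selections:
- 1×A + 2×B + 2×C: volume 38, value 134
- 1×A + 3×B: volume 34, value 113
- 3×B + 1×C: volume 37, value 112
Best: $134.

$134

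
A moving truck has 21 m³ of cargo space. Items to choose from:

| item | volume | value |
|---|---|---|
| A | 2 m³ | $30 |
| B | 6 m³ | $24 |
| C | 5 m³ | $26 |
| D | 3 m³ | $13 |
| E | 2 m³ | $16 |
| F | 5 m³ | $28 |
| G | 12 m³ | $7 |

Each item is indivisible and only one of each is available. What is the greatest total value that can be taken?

$124

Check high-value combinations within 21 m³:
- A+B+C+E+F: volume 2+6+5+2+5=20, value 30+24+26+16+28=124
- A+B+C+D+F: volume 2+6+5+3+5=21, value 30+24+26+13+28=121
- A+C+D+E+F: volume 2+5+3+2+5=17, value 30+26+13+16+28=113
- A+B+D+E+F: volume 2+6+3+2+5=18, value 30+24+13+16+28=111
- A+B+C+D+E: volume 2+6+5+3+2=18, value 30+24+26+13+16=109
Best: $124.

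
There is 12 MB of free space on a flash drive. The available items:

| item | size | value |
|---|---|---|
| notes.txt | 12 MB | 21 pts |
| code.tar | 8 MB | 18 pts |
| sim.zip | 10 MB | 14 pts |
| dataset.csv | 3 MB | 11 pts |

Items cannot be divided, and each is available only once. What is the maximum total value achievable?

Check high-value combinations within 12 MB:
- code.tar+dataset.csv: size 8+3=11, value 18+11=29
- notes.txt: size 12, value 21
- code.tar: size 8, value 18
- sim.zip: size 10, value 14
Best: 29 pts.

29 pts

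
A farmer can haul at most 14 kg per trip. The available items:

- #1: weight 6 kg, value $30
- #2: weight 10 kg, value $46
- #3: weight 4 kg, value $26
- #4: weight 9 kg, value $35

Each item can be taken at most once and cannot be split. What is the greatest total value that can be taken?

Check high-value combinations within 14 kg:
- #2+#3: weight 10+4=14, value 46+26=72
- #3+#4: weight 4+9=13, value 26+35=61
- #1+#3: weight 6+4=10, value 30+26=56
- #2: weight 10, value 46
Best: $72.

$72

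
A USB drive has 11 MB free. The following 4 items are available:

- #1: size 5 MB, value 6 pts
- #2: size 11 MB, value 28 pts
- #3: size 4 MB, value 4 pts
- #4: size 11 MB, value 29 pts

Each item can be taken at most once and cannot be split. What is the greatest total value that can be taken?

29 pts

Check high-value combinations within 11 MB:
- #4: size 11, value 29
- #2: size 11, value 28
- #1+#3: size 5+4=9, value 6+4=10
- #1: size 5, value 6
Best: 29 pts.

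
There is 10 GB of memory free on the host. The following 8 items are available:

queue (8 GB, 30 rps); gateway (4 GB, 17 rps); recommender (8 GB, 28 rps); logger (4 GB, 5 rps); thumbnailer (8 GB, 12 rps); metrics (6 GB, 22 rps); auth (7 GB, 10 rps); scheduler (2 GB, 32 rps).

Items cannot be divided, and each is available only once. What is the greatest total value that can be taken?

62 rps

Check high-value combinations within 10 GB:
- queue+scheduler: memory 8+2=10, value 30+32=62
- recommender+scheduler: memory 8+2=10, value 28+32=60
- metrics+scheduler: memory 6+2=8, value 22+32=54
- gateway+logger+scheduler: memory 4+4+2=10, value 17+5+32=54
- gateway+scheduler: memory 4+2=6, value 17+32=49
Best: 62 rps.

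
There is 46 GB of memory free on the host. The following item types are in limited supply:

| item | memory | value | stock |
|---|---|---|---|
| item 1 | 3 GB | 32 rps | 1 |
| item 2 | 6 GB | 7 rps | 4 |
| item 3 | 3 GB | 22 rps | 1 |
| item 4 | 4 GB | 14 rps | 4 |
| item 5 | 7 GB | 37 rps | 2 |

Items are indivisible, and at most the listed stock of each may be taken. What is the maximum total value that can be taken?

Best selections within memory 46 and stock limits:
- 1×item 1 + 1×item 2 + 1×item 3 + 4×item 4 + 2×item 5: memory 42, value 191
- 1×item 1 + 1×item 3 + 4×item 4 + 2×item 5: memory 36, value 184
- 1×item 1 + 2×item 2 + 1×item 3 + 3×item 4 + 2×item 5: memory 44, value 184
Best: 191 rps.

191 rps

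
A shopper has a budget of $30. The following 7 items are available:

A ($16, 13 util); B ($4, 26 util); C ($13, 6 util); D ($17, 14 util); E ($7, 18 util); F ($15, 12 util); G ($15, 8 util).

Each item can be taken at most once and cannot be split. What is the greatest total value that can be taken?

58 util

This is a 0/1 knapsack; check combinations near the capacity.
- B+D+E: cost 4+17+7=28, value 26+14+18=58
- A+B+E: cost 16+4+7=27, value 13+26+18=57
- B+E+F: cost 4+7+15=26, value 26+18+12=56
- B+E+G: cost 4+7+15=26, value 26+18+8=52
Best: 58 util.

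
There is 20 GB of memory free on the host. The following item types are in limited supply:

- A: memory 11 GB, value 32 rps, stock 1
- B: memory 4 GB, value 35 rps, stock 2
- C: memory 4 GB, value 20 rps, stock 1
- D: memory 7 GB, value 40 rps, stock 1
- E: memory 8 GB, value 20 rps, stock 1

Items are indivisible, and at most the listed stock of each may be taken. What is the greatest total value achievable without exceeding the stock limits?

Top feasible selections:
- 2×B + 1×C + 1×D: memory 19, value 130
- 2×B + 1×D: memory 15, value 110
- 2×B + 1×C + 1×E: memory 20, value 110
Best: 130 rps.

130 rps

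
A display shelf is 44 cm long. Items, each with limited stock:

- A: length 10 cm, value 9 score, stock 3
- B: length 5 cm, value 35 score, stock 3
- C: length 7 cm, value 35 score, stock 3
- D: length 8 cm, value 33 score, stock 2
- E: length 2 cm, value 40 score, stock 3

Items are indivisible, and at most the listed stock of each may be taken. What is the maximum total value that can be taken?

Best selections within length 44 and stock limits:
- 3×B + 3×C + 3×E: length 42, value 330
- 3×B + 2×C + 1×D + 3×E: length 43, value 328
- 3×B + 1×C + 2×D + 3×E: length 44, value 326
- 3×B + 2×C + 3×E: length 35, value 295
Best: 330 score.

330 score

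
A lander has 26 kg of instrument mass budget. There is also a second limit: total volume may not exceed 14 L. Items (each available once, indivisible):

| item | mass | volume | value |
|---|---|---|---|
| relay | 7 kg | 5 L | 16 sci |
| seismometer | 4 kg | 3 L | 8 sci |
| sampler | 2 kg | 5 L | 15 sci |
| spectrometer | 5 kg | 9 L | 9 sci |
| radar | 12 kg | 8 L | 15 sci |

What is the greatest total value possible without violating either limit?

39 sci

Feasible sets respecting both limits:
- relay+seismometer+sampler: mass 13, volume 13, value 39
- relay+sampler: mass 9, volume 10, value 31
- relay+radar: mass 19, volume 13, value 31
Best: 39 sci.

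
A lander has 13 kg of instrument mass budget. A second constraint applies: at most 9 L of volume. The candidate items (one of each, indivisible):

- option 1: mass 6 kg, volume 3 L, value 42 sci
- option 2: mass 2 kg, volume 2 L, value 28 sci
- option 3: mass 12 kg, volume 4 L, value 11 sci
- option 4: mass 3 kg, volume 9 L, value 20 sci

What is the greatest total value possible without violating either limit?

Feasible sets respecting both limits:
- option 1+option 2: mass 8, volume 5, value 70
- option 1: mass 6, volume 3, value 42
- option 2: mass 2, volume 2, value 28
Best: 70 sci.

70 sci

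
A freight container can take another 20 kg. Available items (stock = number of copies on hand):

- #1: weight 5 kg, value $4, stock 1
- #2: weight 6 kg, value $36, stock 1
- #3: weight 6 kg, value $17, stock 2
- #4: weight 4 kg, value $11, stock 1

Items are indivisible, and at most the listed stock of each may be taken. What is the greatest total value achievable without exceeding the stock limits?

Top feasible selections:
- 1×#2 + 2×#3: weight 18, value 70
- 1×#2 + 1×#3 + 1×#4: weight 16, value 64
- 1×#1 + 1×#2 + 1×#3: weight 17, value 57
Best: $70.

$70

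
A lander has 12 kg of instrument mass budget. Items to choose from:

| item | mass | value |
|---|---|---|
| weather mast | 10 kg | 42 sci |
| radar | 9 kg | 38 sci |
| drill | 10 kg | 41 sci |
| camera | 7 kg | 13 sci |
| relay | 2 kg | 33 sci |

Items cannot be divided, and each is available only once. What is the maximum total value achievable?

75 sci

Check high-value combinations within 12 kg:
- weather mast+relay: mass 10+2=12, value 42+33=75
- drill+relay: mass 10+2=12, value 41+33=74
- radar+relay: mass 9+2=11, value 38+33=71
- camera+relay: mass 7+2=9, value 13+33=46
Best: 75 sci.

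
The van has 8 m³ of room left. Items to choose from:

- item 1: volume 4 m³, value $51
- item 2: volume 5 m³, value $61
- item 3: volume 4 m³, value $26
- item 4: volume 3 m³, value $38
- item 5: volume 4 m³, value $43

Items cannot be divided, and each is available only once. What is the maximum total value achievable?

$99

This is a 0/1 knapsack; check combinations near the capacity.
- item 2+item 4: volume 5+3=8, value 61+38=99
- item 1+item 5: volume 4+4=8, value 51+43=94
- item 1+item 4: volume 4+3=7, value 51+38=89
- item 4+item 5: volume 3+4=7, value 38+43=81
Best: $99.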